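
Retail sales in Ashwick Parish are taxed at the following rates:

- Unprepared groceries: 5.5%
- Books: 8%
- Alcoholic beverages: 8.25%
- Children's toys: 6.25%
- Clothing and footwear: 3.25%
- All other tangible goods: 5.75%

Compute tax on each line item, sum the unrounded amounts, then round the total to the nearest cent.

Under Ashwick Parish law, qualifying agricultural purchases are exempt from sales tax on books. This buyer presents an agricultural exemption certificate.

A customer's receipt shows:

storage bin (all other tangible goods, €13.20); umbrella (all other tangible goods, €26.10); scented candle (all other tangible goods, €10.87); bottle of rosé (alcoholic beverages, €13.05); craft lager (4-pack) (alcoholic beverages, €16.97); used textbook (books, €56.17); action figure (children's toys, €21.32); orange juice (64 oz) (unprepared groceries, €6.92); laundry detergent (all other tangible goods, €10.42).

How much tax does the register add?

€7.67

Storage bin €13.20: all other tangible goods → 5.75% → €0.759
Umbrella €26.10: all other tangible goods → 5.75% → €1.50075
Scented candle €10.87: all other tangible goods → 5.75% → €0.625025
Bottle of rosé €13.05: alcoholic beverages → 8.25% → €1.076625
Craft lager (4-pack) €16.97: alcoholic beverages → 8.25% → €1.400025
Used textbook €56.17: books, buyer-exempt → 0% → €0.00
Action figure €21.32: children's toys → 6.25% → €1.3325
Orange juice (64 oz) €6.92: unprepared groceries → 5.5% → €0.3806
Laundry detergent €10.42: all other tangible goods → 5.75% → €0.59915
Unrounded tax sum = €7.673675 → €7.67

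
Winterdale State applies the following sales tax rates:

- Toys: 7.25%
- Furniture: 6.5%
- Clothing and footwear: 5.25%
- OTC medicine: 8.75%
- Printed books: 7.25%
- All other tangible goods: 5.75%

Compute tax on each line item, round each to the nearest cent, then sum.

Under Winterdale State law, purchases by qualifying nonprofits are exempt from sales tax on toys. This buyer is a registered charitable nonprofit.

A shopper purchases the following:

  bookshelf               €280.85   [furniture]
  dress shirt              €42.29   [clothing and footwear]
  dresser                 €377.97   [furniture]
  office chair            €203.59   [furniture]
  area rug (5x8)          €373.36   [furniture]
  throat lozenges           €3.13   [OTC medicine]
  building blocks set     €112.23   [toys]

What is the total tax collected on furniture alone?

Bookshelf €280.85: furniture → 6.5% → €18.26
Dresser €377.97: furniture → 6.5% → €24.57
Office chair €203.59: furniture → 6.5% → €13.23
Area rug (5x8) €373.36: furniture → 6.5% → €24.27
Tax on furniture = €18.26 + €24.57 + €13.23 + €24.27 = €80.33

€80.33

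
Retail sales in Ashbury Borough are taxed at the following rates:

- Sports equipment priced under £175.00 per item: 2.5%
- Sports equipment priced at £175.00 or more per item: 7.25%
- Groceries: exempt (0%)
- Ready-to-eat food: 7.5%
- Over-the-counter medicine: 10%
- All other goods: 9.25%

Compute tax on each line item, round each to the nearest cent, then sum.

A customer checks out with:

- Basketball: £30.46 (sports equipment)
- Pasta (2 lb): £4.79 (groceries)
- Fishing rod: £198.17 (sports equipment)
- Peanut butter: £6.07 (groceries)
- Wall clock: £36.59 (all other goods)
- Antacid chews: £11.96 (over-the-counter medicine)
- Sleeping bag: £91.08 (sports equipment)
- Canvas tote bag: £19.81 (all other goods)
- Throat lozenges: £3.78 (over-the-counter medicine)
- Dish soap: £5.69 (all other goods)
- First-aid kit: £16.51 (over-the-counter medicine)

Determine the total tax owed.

£26.38

Basketball £30.46: sports equipment, under £175.00 → 2.5% → £0.76
Pasta (2 lb) £4.79: groceries → 0% → £0.00
Fishing rod £198.17: sports equipment, £175.00 or more → 7.25% → £14.37
Peanut butter £6.07: groceries → 0% → £0.00
Wall clock £36.59: all other goods → 9.25% → £3.38
Antacid chews £11.96: over-the-counter medicine → 10% → £1.20
Sleeping bag £91.08: sports equipment, under £175.00 → 2.5% → £2.28
Canvas tote bag £19.81: all other goods → 9.25% → £1.83
Throat lozenges £3.78: over-the-counter medicine → 10% → £0.38
Dish soap £5.69: all other goods → 9.25% → £0.53
First-aid kit £16.51: over-the-counter medicine → 10% → £1.65
Total tax = £0.76 + £14.37 + £3.38 + £1.20 + £2.28 + £1.83 + £0.38 + £0.53 + £1.65 = £26.38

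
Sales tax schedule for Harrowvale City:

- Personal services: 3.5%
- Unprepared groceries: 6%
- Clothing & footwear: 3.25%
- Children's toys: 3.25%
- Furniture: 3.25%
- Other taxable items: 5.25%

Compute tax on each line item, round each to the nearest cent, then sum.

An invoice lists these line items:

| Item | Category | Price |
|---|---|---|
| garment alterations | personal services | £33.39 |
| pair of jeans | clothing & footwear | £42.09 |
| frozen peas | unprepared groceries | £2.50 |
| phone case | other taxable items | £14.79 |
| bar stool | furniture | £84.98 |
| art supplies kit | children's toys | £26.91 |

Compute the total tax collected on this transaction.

£7.10

Garment alterations £33.39: personal services → 3.5% → £1.17
Pair of jeans £42.09: clothing & footwear → 3.25% → £1.37
Frozen peas £2.50: unprepared groceries → 6% → £0.15
Phone case £14.79: other taxable items → 5.25% → £0.78
Bar stool £84.98: furniture → 3.25% → £2.76
Art supplies kit £26.91: children's toys → 3.25% → £0.87
Total tax = £1.17 + £1.37 + £0.15 + £0.78 + £2.76 + £0.87 = £7.10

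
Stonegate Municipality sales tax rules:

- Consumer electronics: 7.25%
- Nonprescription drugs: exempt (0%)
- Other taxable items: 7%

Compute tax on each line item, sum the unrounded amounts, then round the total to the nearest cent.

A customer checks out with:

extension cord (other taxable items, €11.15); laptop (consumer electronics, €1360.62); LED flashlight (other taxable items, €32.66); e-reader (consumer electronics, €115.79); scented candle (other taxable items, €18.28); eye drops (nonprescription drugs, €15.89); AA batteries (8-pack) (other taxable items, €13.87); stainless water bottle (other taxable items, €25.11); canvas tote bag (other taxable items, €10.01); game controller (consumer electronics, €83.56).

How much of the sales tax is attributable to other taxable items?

Extension cord €11.15: other taxable items → 7% → €0.7805
LED flashlight €32.66: other taxable items → 7% → €2.2862
Scented candle €18.28: other taxable items → 7% → €1.2796
AA batteries (8-pack) €13.87: other taxable items → 7% → €0.9709
Stainless water bottle €25.11: other taxable items → 7% → €1.7577
Canvas tote bag €10.01: other taxable items → 7% → €0.7007
Tax on other taxable items: unrounded sum = €7.7756 → €7.78

€7.78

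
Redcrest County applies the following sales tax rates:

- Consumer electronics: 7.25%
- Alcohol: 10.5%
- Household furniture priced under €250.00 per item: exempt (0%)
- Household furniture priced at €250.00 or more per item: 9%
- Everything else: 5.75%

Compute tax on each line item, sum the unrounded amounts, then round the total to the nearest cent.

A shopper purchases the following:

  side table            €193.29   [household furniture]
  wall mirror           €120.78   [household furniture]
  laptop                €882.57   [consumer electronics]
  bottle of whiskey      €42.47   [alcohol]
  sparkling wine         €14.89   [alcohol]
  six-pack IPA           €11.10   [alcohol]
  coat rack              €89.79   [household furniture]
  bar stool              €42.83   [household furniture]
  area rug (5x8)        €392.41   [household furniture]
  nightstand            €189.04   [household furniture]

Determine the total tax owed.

€106.49

Side table €193.29: household furniture, under €250.00 → 0% → €0.00
Wall mirror €120.78: household furniture, under €250.00 → 0% → €0.00
Laptop €882.57: consumer electronics → 7.25% → €63.986325
Bottle of whiskey €42.47: alcohol → 10.5% → €4.45935
Sparkling wine €14.89: alcohol → 10.5% → €1.56345
Six-pack IPA €11.10: alcohol → 10.5% → €1.1655
Coat rack €89.79: household furniture, under €250.00 → 0% → €0.00
Bar stool €42.83: household furniture, under €250.00 → 0% → €0.00
Area rug (5x8) €392.41: household furniture, €250.00 or more → 9% → €35.3169
Nightstand €189.04: household furniture, under €250.00 → 0% → €0.00
Unrounded tax sum = €106.491525 → €106.49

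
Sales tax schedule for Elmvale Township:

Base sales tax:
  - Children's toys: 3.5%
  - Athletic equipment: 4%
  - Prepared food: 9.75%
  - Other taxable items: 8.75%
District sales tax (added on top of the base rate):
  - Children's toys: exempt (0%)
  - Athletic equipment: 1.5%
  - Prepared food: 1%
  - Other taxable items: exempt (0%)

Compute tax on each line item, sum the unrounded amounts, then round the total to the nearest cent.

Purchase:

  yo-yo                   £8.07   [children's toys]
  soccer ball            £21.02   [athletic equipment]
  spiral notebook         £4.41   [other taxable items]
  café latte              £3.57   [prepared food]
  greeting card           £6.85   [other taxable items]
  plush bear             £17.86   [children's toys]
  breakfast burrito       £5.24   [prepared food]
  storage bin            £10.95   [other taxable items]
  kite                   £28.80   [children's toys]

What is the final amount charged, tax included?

Yo-yo £8.07: children's toys → 3.5% + 0% district = 3.5% → £0.28245
Soccer ball £21.02: athletic equipment → 4% + 1.5% district = 5.5% → £1.1561
Spiral notebook £4.41: other taxable items → 8.75% + 0% district = 8.75% → £0.385875
Café latte £3.57: prepared food → 9.75% + 1% district = 10.75% → £0.383775
Greeting card £6.85: other taxable items → 8.75% + 0% district = 8.75% → £0.599375
Plush bear £17.86: children's toys → 3.5% + 0% district = 3.5% → £0.6251
Breakfast burrito £5.24: prepared food → 9.75% + 1% district = 10.75% → £0.5633
Storage bin £10.95: other taxable items → 8.75% + 0% district = 8.75% → £0.958125
Kite £28.80: children's toys → 3.5% + 0% district = 3.5% → £1.008
Subtotal = £106.77; unrounded tax = £5.9621 → £5.96; total due = £112.73

£112.73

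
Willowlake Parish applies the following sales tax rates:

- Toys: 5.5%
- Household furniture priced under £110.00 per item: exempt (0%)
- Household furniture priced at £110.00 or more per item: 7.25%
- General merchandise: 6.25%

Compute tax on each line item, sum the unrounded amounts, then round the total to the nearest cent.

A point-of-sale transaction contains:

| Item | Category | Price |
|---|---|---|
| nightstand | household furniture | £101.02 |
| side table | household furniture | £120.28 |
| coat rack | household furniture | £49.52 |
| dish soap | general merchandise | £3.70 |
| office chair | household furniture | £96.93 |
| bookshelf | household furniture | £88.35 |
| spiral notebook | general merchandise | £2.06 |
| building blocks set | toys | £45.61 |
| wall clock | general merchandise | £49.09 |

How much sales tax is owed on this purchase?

Nightstand £101.02: household furniture, under £110.00 → 0% → £0.00
Side table £120.28: household furniture, £110.00 or more → 7.25% → £8.7203
Coat rack £49.52: household furniture, under £110.00 → 0% → £0.00
Dish soap £3.70: general merchandise → 6.25% → £0.23125
Office chair £96.93: household furniture, under £110.00 → 0% → £0.00
Bookshelf £88.35: household furniture, under £110.00 → 0% → £0.00
Spiral notebook £2.06: general merchandise → 6.25% → £0.12875
Building blocks set £45.61: toys → 5.5% → £2.50855
Wall clock £49.09: general merchandise → 6.25% → £3.068125
Unrounded tax sum = £14.656975 → £14.66

£14.66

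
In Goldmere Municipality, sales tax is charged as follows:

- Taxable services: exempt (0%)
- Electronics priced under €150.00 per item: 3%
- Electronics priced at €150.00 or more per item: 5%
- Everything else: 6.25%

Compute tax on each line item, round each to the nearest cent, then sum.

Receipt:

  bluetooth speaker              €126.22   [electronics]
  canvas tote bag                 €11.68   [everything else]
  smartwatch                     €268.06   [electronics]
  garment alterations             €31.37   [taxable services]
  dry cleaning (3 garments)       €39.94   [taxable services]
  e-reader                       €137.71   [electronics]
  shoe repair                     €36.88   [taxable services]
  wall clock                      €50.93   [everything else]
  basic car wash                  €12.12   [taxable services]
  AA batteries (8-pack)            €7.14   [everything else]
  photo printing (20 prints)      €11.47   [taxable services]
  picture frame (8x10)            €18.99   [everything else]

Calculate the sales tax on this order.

€26.87

Bluetooth speaker €126.22: electronics, under €150.00 → 3% → €3.79
Canvas tote bag €11.68: everything else → 6.25% → €0.73
Smartwatch €268.06: electronics, €150.00 or more → 5% → €13.40
Garment alterations €31.37: taxable services → 0% → €0.00
Dry cleaning (3 garments) €39.94: taxable services → 0% → €0.00
E-reader €137.71: electronics, under €150.00 → 3% → €4.13
Shoe repair €36.88: taxable services → 0% → €0.00
Wall clock €50.93: everything else → 6.25% → €3.18
Basic car wash €12.12: taxable services → 0% → €0.00
AA batteries (8-pack) €7.14: everything else → 6.25% → €0.45
Photo printing (20 prints) €11.47: taxable services → 0% → €0.00
Picture frame (8x10) €18.99: everything else → 6.25% → €1.19
Total tax = €3.79 + €0.73 + €13.40 + €4.13 + €3.18 + €0.45 + €1.19 = €26.87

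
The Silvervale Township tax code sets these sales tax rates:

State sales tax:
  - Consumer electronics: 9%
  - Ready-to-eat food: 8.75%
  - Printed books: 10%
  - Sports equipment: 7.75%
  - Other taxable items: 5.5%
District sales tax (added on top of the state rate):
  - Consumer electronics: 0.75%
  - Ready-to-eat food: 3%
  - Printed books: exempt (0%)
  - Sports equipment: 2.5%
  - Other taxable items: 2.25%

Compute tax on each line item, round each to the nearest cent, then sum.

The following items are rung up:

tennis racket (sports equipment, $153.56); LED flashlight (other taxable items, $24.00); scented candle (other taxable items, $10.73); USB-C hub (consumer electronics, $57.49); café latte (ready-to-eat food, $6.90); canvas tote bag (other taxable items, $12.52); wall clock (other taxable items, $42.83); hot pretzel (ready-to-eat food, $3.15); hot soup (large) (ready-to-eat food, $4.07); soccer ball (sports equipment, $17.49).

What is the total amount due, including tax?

Tennis racket $153.56: sports equipment → 7.75% + 2.5% district = 10.25% → $15.74
LED flashlight $24.00: other taxable items → 5.5% + 2.25% district = 7.75% → $1.86
Scented candle $10.73: other taxable items → 5.5% + 2.25% district = 7.75% → $0.83
USB-C hub $57.49: consumer electronics → 9% + 0.75% district = 9.75% → $5.61
Café latte $6.90: ready-to-eat food → 8.75% + 3% district = 11.75% → $0.81
Canvas tote bag $12.52: other taxable items → 5.5% + 2.25% district = 7.75% → $0.97
Wall clock $42.83: other taxable items → 5.5% + 2.25% district = 7.75% → $3.32
Hot pretzel $3.15: ready-to-eat food → 8.75% + 3% district = 11.75% → $0.37
Hot soup (large) $4.07: ready-to-eat food → 8.75% + 3% district = 11.75% → $0.48
Soccer ball $17.49: sports equipment → 7.75% + 2.5% district = 10.25% → $1.79
Subtotal = $332.74; tax = $31.78; total due = $364.52

$364.52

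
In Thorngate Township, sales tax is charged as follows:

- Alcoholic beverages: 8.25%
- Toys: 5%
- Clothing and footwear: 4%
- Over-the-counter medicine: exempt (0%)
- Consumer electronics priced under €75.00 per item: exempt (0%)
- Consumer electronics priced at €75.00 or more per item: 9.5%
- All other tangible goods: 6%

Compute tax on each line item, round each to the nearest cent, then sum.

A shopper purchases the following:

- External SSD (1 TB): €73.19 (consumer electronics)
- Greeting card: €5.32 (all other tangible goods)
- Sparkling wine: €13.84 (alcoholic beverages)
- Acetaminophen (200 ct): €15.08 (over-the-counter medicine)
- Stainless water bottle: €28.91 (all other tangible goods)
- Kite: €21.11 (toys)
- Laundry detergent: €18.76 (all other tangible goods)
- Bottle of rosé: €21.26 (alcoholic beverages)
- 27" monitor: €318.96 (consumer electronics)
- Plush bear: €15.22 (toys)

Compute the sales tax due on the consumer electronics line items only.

External SSD (1 TB) €73.19: consumer electronics, under €75.00 → 0% → €0.00
27" monitor €318.96: consumer electronics, €75.00 or more → 9.5% → €30.30
Tax on consumer electronics = €0.00 + €30.30 = €30.30

€30.30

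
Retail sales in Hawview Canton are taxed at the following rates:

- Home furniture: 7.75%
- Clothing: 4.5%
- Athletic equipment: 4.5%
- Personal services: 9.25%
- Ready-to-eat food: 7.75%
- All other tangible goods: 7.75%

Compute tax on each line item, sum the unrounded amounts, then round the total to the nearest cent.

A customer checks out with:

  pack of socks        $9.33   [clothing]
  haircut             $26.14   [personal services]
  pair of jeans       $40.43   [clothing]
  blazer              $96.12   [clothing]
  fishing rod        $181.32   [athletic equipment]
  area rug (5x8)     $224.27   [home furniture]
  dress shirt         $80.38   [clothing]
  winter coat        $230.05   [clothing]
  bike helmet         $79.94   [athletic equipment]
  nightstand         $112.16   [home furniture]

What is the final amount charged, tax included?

$1140.92

Pack of socks $9.33: clothing → 4.5% → $0.41985
Haircut $26.14: personal services → 9.25% → $2.41795
Pair of jeans $40.43: clothing → 4.5% → $1.81935
Blazer $96.12: clothing → 4.5% → $4.3254
Fishing rod $181.32: athletic equipment → 4.5% → $8.1594
Area rug (5x8) $224.27: home furniture → 7.75% → $17.380925
Dress shirt $80.38: clothing → 4.5% → $3.6171
Winter coat $230.05: clothing → 4.5% → $10.35225
Bike helmet $79.94: athletic equipment → 4.5% → $3.5973
Nightstand $112.16: home furniture → 7.75% → $8.6924
Subtotal = $1080.14; unrounded tax = $60.781925 → $60.78; total due = $1140.92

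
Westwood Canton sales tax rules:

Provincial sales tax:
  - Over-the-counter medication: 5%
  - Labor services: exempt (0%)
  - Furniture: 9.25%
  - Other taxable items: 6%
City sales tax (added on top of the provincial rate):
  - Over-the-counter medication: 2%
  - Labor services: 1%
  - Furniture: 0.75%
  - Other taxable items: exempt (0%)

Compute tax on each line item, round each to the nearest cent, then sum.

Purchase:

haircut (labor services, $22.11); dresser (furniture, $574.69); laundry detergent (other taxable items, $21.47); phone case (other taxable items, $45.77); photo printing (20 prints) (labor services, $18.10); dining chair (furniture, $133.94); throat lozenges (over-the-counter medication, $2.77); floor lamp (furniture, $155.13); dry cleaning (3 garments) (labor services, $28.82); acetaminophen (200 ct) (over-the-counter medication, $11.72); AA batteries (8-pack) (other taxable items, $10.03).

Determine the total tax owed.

$92.71

Haircut $22.11: labor services → 0% + 1% city = 1% → $0.22
Dresser $574.69: furniture → 9.25% + 0.75% city = 10% → $57.47
Laundry detergent $21.47: other taxable items → 6% + 0% city = 6% → $1.29
Phone case $45.77: other taxable items → 6% + 0% city = 6% → $2.75
Photo printing (20 prints) $18.10: labor services → 0% + 1% city = 1% → $0.18
Dining chair $133.94: furniture → 9.25% + 0.75% city = 10% → $13.39
Throat lozenges $2.77: over-the-counter medication → 5% + 2% city = 7% → $0.19
Floor lamp $155.13: furniture → 9.25% + 0.75% city = 10% → $15.51
Dry cleaning (3 garments) $28.82: labor services → 0% + 1% city = 1% → $0.29
Acetaminophen (200 ct) $11.72: over-the-counter medication → 5% + 2% city = 7% → $0.82
AA batteries (8-pack) $10.03: other taxable items → 6% + 0% city = 6% → $0.60
Total tax = $0.22 + $57.47 + $1.29 + $2.75 + $0.18 + $13.39 + $0.19 + $15.51 + $0.29 + $0.82 + $0.60 = $92.71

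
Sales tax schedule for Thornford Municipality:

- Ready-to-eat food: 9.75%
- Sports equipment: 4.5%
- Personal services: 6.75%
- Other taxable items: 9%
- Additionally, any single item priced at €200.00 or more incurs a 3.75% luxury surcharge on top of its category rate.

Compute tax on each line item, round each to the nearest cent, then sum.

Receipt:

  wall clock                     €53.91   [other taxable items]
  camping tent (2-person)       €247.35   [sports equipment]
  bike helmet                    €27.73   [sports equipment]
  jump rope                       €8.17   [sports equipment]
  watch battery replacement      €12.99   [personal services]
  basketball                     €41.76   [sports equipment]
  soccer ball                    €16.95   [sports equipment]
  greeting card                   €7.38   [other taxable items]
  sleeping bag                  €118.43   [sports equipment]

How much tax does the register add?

€36.39

Wall clock €53.91: other taxable items → 9% → €4.85
Camping tent (2-person) €247.35: sports equipment → 4.5% + 3.75% surcharge = 8.25% → €20.41
Bike helmet €27.73: sports equipment → 4.5% → €1.25
Jump rope €8.17: sports equipment → 4.5% → €0.37
Watch battery replacement €12.99: personal services → 6.75% → €0.88
Basketball €41.76: sports equipment → 4.5% → €1.88
Soccer ball €16.95: sports equipment → 4.5% → €0.76
Greeting card €7.38: other taxable items → 9% → €0.66
Sleeping bag €118.43: sports equipment → 4.5% → €5.33
Total tax = €4.85 + €20.41 + €1.25 + €0.37 + €0.88 + €1.88 + €0.76 + €0.66 + €5.33 = €36.39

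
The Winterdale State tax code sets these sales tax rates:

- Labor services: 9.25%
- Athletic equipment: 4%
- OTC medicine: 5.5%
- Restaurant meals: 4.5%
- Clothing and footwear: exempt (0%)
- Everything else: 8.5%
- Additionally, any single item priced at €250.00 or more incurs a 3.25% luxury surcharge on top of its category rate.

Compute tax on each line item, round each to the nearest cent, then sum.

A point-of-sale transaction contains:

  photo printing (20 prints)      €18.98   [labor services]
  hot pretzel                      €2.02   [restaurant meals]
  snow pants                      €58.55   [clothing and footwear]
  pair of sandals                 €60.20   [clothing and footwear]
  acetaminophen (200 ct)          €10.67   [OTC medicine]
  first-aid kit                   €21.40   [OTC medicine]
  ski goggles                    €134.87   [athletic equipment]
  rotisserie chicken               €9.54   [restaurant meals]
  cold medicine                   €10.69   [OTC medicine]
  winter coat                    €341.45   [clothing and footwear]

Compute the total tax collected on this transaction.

Photo printing (20 prints) €18.98: labor services → 9.25% → €1.76
Hot pretzel €2.02: restaurant meals → 4.5% → €0.09
Snow pants €58.55: clothing and footwear → 0% → €0.00
Pair of sandals €60.20: clothing and footwear → 0% → €0.00
Acetaminophen (200 ct) €10.67: OTC medicine → 5.5% → €0.59
First-aid kit €21.40: OTC medicine → 5.5% → €1.18
Ski goggles €134.87: athletic equipment → 4% → €5.39
Rotisserie chicken €9.54: restaurant meals → 4.5% → €0.43
Cold medicine €10.69: OTC medicine → 5.5% → €0.59
Winter coat €341.45: clothing and footwear → 0% + 3.25% surcharge = 3.25% → €11.10
Total tax = €1.76 + €0.09 + €0.59 + €1.18 + €5.39 + €0.43 + €0.59 + €11.10 = €21.13

€21.13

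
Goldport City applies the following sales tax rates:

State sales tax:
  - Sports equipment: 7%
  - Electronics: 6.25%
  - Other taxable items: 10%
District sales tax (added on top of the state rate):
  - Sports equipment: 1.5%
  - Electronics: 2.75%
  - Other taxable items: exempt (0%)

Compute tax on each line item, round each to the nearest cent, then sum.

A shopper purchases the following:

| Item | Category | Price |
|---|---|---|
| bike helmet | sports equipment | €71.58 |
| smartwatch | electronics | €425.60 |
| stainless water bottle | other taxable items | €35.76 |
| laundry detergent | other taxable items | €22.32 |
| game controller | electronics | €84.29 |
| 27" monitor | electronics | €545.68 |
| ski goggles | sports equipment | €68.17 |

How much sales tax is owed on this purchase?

Bike helmet €71.58: sports equipment → 7% + 1.5% district = 8.5% → €6.08
Smartwatch €425.60: electronics → 6.25% + 2.75% district = 9% → €38.30
Stainless water bottle €35.76: other taxable items → 10% + 0% district = 10% → €3.58
Laundry detergent €22.32: other taxable items → 10% + 0% district = 10% → €2.23
Game controller €84.29: electronics → 6.25% + 2.75% district = 9% → €7.59
27" monitor €545.68: electronics → 6.25% + 2.75% district = 9% → €49.11
Ski goggles €68.17: sports equipment → 7% + 1.5% district = 8.5% → €5.79
Total tax = €6.08 + €38.30 + €3.58 + €2.23 + €7.59 + €49.11 + €5.79 = €112.68

€112.68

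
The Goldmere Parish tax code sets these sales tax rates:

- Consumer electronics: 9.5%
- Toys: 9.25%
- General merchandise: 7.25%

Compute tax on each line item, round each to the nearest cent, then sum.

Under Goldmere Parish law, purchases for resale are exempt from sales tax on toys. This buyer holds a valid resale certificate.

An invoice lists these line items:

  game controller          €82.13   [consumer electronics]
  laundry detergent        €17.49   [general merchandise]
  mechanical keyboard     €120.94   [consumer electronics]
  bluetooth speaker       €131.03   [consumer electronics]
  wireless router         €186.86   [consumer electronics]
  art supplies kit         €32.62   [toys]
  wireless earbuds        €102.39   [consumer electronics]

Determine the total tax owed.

€60.49

Game controller €82.13: consumer electronics → 9.5% → €7.80
Laundry detergent €17.49: general merchandise → 7.25% → €1.27
Mechanical keyboard €120.94: consumer electronics → 9.5% → €11.49
Bluetooth speaker €131.03: consumer electronics → 9.5% → €12.45
Wireless router €186.86: consumer electronics → 9.5% → €17.75
Art supplies kit €32.62: toys, buyer-exempt → 0% → €0.00
Wireless earbuds €102.39: consumer electronics → 9.5% → €9.73
Total tax = €7.80 + €1.27 + €11.49 + €12.45 + €17.75 + €9.73 = €60.49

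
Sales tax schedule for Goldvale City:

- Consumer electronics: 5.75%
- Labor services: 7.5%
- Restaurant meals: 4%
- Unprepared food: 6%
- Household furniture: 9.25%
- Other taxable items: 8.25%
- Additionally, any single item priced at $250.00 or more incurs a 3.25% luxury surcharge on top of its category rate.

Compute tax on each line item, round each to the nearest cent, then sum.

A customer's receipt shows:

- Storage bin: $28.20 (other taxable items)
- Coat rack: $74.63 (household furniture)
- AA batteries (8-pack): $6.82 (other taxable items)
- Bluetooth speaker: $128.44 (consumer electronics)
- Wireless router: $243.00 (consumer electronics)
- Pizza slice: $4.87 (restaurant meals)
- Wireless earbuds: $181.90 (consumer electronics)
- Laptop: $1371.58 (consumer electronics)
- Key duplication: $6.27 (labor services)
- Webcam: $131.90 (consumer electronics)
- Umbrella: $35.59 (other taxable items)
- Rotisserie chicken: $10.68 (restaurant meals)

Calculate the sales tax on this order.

$176.66

Storage bin $28.20: other taxable items → 8.25% → $2.33
Coat rack $74.63: household furniture → 9.25% → $6.90
AA batteries (8-pack) $6.82: other taxable items → 8.25% → $0.56
Bluetooth speaker $128.44: consumer electronics → 5.75% → $7.39
Wireless router $243.00: consumer electronics → 5.75% → $13.97
Pizza slice $4.87: restaurant meals → 4% → $0.19
Wireless earbuds $181.90: consumer electronics → 5.75% → $10.46
Laptop $1371.58: consumer electronics → 5.75% + 3.25% surcharge = 9% → $123.44
Key duplication $6.27: labor services → 7.5% → $0.47
Webcam $131.90: consumer electronics → 5.75% → $7.58
Umbrella $35.59: other taxable items → 8.25% → $2.94
Rotisserie chicken $10.68: restaurant meals → 4% → $0.43
Total tax = $2.33 + $6.90 + $0.56 + $7.39 + $13.97 + $0.19 + $10.46 + $123.44 + $0.47 + $7.58 + $2.94 + $0.43 = $176.66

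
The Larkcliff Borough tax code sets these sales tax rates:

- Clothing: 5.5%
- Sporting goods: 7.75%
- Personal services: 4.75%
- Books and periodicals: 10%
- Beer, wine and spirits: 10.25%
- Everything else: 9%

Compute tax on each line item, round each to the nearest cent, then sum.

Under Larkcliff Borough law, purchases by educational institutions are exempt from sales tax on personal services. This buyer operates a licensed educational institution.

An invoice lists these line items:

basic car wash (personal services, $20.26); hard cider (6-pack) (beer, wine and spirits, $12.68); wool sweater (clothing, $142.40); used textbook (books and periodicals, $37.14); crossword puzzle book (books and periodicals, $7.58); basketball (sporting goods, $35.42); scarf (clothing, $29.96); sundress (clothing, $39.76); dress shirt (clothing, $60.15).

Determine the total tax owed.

Basic car wash $20.26: personal services, buyer-exempt → 0% → $0.00
Hard cider (6-pack) $12.68: beer, wine and spirits → 10.25% → $1.30
Wool sweater $142.40: clothing → 5.5% → $7.83
Used textbook $37.14: books and periodicals → 10% → $3.71
Crossword puzzle book $7.58: books and periodicals → 10% → $0.76
Basketball $35.42: sporting goods → 7.75% → $2.75
Scarf $29.96: clothing → 5.5% → $1.65
Sundress $39.76: clothing → 5.5% → $2.19
Dress shirt $60.15: clothing → 5.5% → $3.31
Total tax = $1.30 + $7.83 + $3.71 + $0.76 + $2.75 + $1.65 + $2.19 + $3.31 = $23.50

$23.50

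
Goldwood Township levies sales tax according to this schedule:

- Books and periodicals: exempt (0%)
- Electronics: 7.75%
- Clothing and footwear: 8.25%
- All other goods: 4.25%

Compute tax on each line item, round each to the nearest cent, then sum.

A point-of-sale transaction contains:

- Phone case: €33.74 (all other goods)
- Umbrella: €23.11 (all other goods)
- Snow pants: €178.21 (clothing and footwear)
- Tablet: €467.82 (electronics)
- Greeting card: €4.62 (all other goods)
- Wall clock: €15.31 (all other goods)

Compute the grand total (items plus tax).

Phone case €33.74: all other goods → 4.25% → €1.43
Umbrella €23.11: all other goods → 4.25% → €0.98
Snow pants €178.21: clothing and footwear → 8.25% → €14.70
Tablet €467.82: electronics → 7.75% → €36.26
Greeting card €4.62: all other goods → 4.25% → €0.20
Wall clock €15.31: all other goods → 4.25% → €0.65
Subtotal = €722.81; tax = €54.22; total due = €777.03

€777.03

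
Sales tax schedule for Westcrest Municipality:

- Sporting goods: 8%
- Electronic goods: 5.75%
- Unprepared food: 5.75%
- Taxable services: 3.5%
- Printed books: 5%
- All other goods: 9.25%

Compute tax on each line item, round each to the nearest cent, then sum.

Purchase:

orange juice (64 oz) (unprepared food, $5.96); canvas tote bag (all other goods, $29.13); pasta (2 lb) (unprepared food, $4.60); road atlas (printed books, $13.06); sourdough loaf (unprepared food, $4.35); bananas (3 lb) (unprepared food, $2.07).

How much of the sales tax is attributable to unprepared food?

Orange juice (64 oz) $5.96: unprepared food → 5.75% → $0.34
Pasta (2 lb) $4.60: unprepared food → 5.75% → $0.26
Sourdough loaf $4.35: unprepared food → 5.75% → $0.25
Bananas (3 lb) $2.07: unprepared food → 5.75% → $0.12
Tax on unprepared food = $0.34 + $0.26 + $0.25 + $0.12 = $0.97

$0.97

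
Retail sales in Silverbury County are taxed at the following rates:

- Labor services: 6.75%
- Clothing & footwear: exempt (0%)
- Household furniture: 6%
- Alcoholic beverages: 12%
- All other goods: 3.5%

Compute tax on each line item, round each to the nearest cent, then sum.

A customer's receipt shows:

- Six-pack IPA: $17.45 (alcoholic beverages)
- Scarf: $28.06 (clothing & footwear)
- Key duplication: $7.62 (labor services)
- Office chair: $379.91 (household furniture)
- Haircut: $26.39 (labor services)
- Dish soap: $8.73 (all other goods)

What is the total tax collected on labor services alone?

Key duplication $7.62: labor services → 6.75% → $0.51
Haircut $26.39: labor services → 6.75% → $1.78
Tax on labor services = $0.51 + $1.78 = $2.29

$2.29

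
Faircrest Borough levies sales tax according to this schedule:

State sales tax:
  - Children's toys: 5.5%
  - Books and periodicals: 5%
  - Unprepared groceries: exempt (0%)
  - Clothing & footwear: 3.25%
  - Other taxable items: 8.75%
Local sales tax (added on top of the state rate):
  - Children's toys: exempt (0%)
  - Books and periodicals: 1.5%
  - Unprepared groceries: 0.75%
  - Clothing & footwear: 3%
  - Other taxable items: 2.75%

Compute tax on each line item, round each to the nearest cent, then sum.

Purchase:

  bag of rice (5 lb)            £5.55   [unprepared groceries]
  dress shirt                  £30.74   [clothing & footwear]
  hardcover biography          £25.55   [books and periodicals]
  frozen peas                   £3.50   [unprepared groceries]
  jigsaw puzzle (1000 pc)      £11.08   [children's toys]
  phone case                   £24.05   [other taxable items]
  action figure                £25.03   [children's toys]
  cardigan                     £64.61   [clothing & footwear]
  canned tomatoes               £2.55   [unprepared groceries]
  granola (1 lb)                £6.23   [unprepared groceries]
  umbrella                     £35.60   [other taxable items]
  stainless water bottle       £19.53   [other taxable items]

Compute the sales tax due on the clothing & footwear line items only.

Dress shirt £30.74: clothing & footwear → 3.25% + 3% local = 6.25% → £1.92
Cardigan £64.61: clothing & footwear → 3.25% + 3% local = 6.25% → £4.04
Tax on clothing & footwear = £1.92 + £4.04 = £5.96

£5.96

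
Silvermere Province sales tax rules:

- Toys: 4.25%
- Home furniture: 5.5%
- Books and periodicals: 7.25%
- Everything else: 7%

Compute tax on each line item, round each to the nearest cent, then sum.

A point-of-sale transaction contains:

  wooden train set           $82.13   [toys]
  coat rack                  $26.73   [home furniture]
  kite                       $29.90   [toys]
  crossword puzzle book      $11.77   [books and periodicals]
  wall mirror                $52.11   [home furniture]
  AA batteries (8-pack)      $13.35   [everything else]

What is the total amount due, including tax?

Wooden train set $82.13: toys → 4.25% → $3.49
Coat rack $26.73: home furniture → 5.5% → $1.47
Kite $29.90: toys → 4.25% → $1.27
Crossword puzzle book $11.77: books and periodicals → 7.25% → $0.85
Wall mirror $52.11: home furniture → 5.5% → $2.87
AA batteries (8-pack) $13.35: everything else → 7% → $0.93
Subtotal = $215.99; tax = $10.88; total due = $226.87

$226.87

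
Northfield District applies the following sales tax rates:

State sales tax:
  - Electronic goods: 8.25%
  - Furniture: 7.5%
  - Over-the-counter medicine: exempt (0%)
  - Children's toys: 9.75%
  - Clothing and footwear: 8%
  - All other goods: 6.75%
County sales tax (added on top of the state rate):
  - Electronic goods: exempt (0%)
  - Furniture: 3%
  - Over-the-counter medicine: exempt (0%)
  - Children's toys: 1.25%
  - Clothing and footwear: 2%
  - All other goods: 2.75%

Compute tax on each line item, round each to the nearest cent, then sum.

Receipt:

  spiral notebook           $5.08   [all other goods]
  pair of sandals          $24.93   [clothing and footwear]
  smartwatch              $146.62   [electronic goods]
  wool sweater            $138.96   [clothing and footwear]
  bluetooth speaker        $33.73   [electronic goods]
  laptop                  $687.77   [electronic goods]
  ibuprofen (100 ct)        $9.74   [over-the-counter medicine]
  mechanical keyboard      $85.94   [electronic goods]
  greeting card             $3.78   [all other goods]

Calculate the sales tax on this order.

$95.94

Spiral notebook $5.08: all other goods → 6.75% + 2.75% county = 9.5% → $0.48
Pair of sandals $24.93: clothing and footwear → 8% + 2% county = 10% → $2.49
Smartwatch $146.62: electronic goods → 8.25% + 0% county = 8.25% → $12.10
Wool sweater $138.96: clothing and footwear → 8% + 2% county = 10% → $13.90
Bluetooth speaker $33.73: electronic goods → 8.25% + 0% county = 8.25% → $2.78
Laptop $687.77: electronic goods → 8.25% + 0% county = 8.25% → $56.74
Ibuprofen (100 ct) $9.74: over-the-counter medicine → 0% + 0% county = 0% → $0.00
Mechanical keyboard $85.94: electronic goods → 8.25% + 0% county = 8.25% → $7.09
Greeting card $3.78: all other goods → 6.75% + 2.75% county = 9.5% → $0.36
Total tax = $0.48 + $2.49 + $12.10 + $13.90 + $2.78 + $56.74 + $7.09 + $0.36 = $95.94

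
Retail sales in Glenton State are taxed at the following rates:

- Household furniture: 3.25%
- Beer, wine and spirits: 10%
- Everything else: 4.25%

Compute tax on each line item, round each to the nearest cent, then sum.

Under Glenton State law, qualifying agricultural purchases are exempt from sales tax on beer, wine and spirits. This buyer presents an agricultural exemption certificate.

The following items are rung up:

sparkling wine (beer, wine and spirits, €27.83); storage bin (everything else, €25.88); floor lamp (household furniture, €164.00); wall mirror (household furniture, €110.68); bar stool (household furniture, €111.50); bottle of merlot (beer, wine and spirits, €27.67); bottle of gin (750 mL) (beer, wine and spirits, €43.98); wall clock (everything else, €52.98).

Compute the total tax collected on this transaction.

Sparkling wine €27.83: beer, wine and spirits, buyer-exempt → 0% → €0.00
Storage bin €25.88: everything else → 4.25% → €1.10
Floor lamp €164.00: household furniture → 3.25% → €5.33
Wall mirror €110.68: household furniture → 3.25% → €3.60
Bar stool €111.50: household furniture → 3.25% → €3.62
Bottle of merlot €27.67: beer, wine and spirits, buyer-exempt → 0% → €0.00
Bottle of gin (750 mL) €43.98: beer, wine and spirits, buyer-exempt → 0% → €0.00
Wall clock €52.98: everything else → 4.25% → €2.25
Total tax = €1.10 + €5.33 + €3.60 + €3.62 + €2.25 = €15.90

€15.90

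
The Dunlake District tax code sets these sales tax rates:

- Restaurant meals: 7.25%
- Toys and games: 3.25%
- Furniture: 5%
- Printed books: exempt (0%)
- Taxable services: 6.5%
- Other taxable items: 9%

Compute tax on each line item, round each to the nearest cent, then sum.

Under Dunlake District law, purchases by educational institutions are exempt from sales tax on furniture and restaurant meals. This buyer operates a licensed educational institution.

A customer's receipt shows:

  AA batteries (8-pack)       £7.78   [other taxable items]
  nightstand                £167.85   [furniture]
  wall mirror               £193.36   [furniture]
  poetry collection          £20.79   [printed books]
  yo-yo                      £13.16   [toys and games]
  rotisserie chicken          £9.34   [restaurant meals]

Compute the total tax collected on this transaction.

AA batteries (8-pack) £7.78: other taxable items → 9% → £0.70
Nightstand £167.85: furniture, buyer-exempt → 0% → £0.00
Wall mirror £193.36: furniture, buyer-exempt → 0% → £0.00
Poetry collection £20.79: printed books → 0% → £0.00
Yo-yo £13.16: toys and games → 3.25% → £0.43
Rotisserie chicken £9.34: restaurant meals, buyer-exempt → 0% → £0.00
Total tax = £0.70 + £0.43 = £1.13

£1.13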